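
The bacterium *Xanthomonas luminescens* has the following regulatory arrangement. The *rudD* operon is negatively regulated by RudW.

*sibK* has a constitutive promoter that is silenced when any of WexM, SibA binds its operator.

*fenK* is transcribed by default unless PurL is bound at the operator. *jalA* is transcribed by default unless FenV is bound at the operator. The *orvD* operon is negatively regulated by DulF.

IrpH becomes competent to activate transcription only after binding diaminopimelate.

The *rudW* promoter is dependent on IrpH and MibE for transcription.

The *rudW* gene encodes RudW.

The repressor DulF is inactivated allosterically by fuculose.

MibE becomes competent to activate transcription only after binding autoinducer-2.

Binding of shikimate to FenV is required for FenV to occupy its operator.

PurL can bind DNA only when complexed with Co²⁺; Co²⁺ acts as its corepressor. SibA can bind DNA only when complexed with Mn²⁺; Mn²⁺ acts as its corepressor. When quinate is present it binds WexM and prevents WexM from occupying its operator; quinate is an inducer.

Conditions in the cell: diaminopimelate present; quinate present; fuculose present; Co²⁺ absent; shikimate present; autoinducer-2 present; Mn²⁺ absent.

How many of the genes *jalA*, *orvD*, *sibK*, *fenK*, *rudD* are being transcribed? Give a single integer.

Shikimate is present, so FenV is active.
With repressor FenV bound, *jalA* is not transcribed.
→ *jalA* is OFF.
Fuculose is present, so DulF is inactive.
With no repressor bound, *orvD* is transcribed.
→ *orvD* is ON.
Quinate is present, so WexM is inactive.
Mn²⁺ is absent, so SibA is inactive.
With no repressor bound, *sibK* is transcribed.
→ *sibK* is ON.
Co²⁺ is absent, so PurL is inactive.
With no repressor bound, *fenK* is transcribed.
→ *fenK* is ON.
Diaminopimelate is present, so IrpH is active.
Autoinducer-2 is present, so MibE is active.
No repressor is bound and IrpH and MibE are active, so *rudW* is transcribed.
So RudW is produced and active.
With repressor RudW bound, *rudD* is not transcribed.
→ *rudD* is OFF.
3 of the 5 genes are transcribed.

3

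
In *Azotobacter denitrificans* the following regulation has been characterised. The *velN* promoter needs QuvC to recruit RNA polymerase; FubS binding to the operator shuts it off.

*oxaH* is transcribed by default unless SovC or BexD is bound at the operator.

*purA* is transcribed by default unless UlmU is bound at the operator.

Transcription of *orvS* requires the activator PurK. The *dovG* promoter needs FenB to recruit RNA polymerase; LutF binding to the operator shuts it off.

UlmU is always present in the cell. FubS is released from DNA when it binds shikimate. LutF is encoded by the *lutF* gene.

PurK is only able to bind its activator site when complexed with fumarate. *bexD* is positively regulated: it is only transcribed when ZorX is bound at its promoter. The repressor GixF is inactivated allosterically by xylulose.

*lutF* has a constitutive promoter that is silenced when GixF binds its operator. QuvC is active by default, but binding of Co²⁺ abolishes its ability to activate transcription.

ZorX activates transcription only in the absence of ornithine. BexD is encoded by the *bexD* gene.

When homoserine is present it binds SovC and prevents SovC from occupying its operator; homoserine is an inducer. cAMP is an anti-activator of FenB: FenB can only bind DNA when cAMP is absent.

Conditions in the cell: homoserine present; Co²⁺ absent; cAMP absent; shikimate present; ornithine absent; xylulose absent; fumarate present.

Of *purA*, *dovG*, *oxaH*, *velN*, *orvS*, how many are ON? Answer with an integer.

UlmU is produced constitutively and is active.
With repressor UlmU bound, *purA* is not transcribed.
→ *purA* is OFF.
cAMP is absent, so FenB is active.
Xylulose is absent, so GixF is active.
With repressor GixF bound, *lutF* is not transcribed.
So LutF is not produced.
No repressor is bound and FenB is active, so *dovG* is transcribed.
→ *dovG* is ON.
Homoserine is present, so SovC is inactive.
Ornithine is absent, so ZorX is active.
No repressor is bound and ZorX is active, so *bexD* is transcribed.
So BexD is produced and active.
With repressor BexD bound, *oxaH* is not transcribed.
→ *oxaH* is OFF.
Shikimate is present, so FubS is inactive.
Co²⁺ is absent, so QuvC is active.
No repressor is bound and QuvC is active, so *velN* is transcribed.
→ *velN* is ON.
Fumarate is present, so PurK is active.
No repressor is bound and PurK is active, so *orvS* is transcribed.
→ *orvS* is ON.
3 of the 5 genes are transcribed.

3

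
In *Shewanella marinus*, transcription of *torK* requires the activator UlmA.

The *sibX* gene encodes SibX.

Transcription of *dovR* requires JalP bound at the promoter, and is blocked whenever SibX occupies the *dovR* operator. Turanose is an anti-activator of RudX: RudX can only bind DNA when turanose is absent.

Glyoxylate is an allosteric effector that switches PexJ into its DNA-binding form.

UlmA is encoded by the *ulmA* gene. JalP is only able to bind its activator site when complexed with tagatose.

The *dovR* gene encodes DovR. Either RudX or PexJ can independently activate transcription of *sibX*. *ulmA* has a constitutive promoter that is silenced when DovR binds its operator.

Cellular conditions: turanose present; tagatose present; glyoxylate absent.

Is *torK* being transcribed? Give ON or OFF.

OFF

Turanose is present, so RudX is inactive.
Glyoxylate is absent, so PexJ is inactive.
No activator is available at the *sibX* promoter, so *sibX* is not transcribed.
So SibX is not produced.
Tagatose is present, so JalP is active.
No repressor is bound and JalP is active, so *dovR* is transcribed.
So DovR is produced and active.
With repressor DovR bound, *ulmA* is not transcribed.
So UlmA is not produced.
Required activator UlmA is absent, so *torK* is not transcribed.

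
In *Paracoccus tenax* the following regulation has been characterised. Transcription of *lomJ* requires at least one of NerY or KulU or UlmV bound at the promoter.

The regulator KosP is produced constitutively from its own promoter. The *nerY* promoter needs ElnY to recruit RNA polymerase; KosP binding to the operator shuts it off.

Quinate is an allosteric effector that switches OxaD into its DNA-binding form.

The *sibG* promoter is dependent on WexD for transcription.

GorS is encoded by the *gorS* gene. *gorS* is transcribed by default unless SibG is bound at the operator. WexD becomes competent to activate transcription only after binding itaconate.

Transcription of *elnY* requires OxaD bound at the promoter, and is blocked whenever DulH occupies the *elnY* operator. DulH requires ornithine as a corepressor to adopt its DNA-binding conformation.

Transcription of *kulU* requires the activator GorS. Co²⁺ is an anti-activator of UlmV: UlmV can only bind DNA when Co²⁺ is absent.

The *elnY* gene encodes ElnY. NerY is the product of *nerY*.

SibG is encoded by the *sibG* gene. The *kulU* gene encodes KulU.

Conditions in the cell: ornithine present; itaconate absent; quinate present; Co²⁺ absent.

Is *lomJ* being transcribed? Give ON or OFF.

ON

KosP is produced constitutively and is active.
Ornithine is present, so DulH is active.
Quinate is present, so OxaD is active.
With repressor DulH bound, *elnY* is not transcribed.
So ElnY is not produced.
With repressor KosP bound, *nerY* is not transcribed.
So NerY is not produced.
Itaconate is absent, so WexD is inactive.
Required activator WexD is absent, so *sibG* is not transcribed.
So SibG is not produced.
With no repressor bound, *gorS* is transcribed.
So GorS is produced and active.
No repressor is bound and GorS is active, so *kulU* is transcribed.
So KulU is produced and active.
Co²⁺ is absent, so UlmV is active.
Activator KulU is present, so *lomJ* is transcribed.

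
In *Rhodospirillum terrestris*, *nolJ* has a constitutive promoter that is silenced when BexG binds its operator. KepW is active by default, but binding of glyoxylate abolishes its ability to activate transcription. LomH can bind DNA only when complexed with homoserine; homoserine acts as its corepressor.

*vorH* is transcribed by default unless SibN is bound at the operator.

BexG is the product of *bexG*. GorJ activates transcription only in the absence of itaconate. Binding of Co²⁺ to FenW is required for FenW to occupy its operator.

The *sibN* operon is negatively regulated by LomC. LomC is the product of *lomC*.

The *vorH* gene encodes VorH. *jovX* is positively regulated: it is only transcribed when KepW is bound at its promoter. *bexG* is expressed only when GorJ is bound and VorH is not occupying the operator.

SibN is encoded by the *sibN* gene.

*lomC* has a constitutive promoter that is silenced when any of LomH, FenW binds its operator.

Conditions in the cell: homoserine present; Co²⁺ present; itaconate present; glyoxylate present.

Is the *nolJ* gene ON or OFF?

Homoserine is present, so LomH is active.
Co²⁺ is present, so FenW is active.
With repressor LomH bound, *lomC* is not transcribed.
So LomC is not produced.
With no repressor bound, *sibN* is transcribed.
So SibN is produced and active.
With repressor SibN bound, *vorH* is not transcribed.
So VorH is not produced.
Itaconate is present, so GorJ is inactive.
Required activator GorJ is absent, so *bexG* is not transcribed.
So BexG is not produced.
With no repressor bound, *nolJ* is transcribed.

ON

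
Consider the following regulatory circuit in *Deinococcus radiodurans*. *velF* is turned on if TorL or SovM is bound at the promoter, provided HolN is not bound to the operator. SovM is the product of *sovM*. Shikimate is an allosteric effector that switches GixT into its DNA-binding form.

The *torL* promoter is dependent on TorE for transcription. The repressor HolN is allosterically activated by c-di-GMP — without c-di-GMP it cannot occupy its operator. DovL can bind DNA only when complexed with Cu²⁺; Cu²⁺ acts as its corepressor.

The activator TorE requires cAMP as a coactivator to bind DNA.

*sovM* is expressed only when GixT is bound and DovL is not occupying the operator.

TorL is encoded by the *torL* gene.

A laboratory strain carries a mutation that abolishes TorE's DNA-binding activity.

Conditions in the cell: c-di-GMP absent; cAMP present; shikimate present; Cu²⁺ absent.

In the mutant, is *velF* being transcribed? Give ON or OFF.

c-di-GMP is absent, so HolN is inactive.
TorE is non-functional in this strain, so it has no effect.
Required activator TorE is absent, so *torL* is not transcribed.
So TorL is not produced.
Shikimate is present, so GixT is active.
Cu²⁺ is absent, so DovL is inactive.
No repressor is bound and GixT is active, so *sovM* is transcribed.
So SovM is produced and active.
Activator SovM is present, so *velF* is transcribed.

ON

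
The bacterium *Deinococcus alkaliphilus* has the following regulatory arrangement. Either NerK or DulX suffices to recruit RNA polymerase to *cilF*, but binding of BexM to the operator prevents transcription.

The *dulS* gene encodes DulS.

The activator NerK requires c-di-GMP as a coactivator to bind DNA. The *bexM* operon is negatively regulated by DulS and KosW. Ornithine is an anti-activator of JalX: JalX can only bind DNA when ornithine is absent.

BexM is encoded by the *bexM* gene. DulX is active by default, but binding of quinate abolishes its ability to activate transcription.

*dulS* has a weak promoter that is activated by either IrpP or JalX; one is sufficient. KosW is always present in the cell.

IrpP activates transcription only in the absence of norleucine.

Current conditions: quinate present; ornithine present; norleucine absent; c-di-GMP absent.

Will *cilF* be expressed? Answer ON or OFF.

c-di-GMP is absent, so NerK is inactive.
Norleucine is absent, so IrpP is active.
Ornithine is present, so JalX is inactive.
Activator IrpP is present, so *dulS* is transcribed.
So DulS is produced and active.
KosW is produced constitutively and is active.
With repressor DulS bound, *bexM* is not transcribed.
So BexM is not produced.
Quinate is present, so DulX is inactive.
No activator is available at the *cilF* promoter, so *cilF* is not transcribed.

OFF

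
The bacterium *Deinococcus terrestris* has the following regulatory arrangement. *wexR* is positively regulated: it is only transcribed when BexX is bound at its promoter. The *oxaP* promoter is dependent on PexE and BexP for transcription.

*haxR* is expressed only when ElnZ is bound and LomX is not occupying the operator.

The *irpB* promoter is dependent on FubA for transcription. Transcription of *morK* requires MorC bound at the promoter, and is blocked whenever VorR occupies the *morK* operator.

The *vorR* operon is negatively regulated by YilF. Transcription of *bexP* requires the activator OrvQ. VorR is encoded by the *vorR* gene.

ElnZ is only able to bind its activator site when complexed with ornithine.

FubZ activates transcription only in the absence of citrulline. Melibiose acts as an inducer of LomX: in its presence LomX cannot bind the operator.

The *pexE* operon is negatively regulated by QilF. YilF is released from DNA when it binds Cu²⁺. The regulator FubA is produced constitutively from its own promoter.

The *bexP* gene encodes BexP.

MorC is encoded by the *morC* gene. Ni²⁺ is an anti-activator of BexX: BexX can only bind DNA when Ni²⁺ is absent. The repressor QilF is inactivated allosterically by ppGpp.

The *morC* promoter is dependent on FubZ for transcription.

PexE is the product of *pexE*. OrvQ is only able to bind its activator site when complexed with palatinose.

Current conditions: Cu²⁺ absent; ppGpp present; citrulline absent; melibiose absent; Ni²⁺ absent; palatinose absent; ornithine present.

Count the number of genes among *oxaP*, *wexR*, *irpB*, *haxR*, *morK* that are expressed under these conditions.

ppGpp is present, so QilF is inactive.
With no repressor bound, *pexE* is transcribed.
So PexE is produced and active.
Palatinose is absent, so OrvQ is inactive.
Required activator OrvQ is absent, so *bexP* is not transcribed.
So BexP is not produced.
Required activator BexP is absent, so *oxaP* is not transcribed.
→ *oxaP* is OFF.
Ni²⁺ is absent, so BexX is active.
No repressor is bound and BexX is active, so *wexR* is transcribed.
→ *wexR* is ON.
FubA is produced constitutively and is active.
No repressor is bound and FubA is active, so *irpB* is transcribed.
→ *irpB* is ON.
Melibiose is absent, so LomX is active.
Ornithine is present, so ElnZ is active.
With repressor LomX bound, *haxR* is not transcribed.
→ *haxR* is OFF.
Citrulline is absent, so FubZ is active.
No repressor is bound and FubZ is active, so *morC* is transcribed.
So MorC is produced and active.
Cu²⁺ is absent, so YilF is active.
With repressor YilF bound, *vorR* is not transcribed.
So VorR is not produced.
No repressor is bound and MorC is active, so *morK* is transcribed.
→ *morK* is ON.
3 of the 5 genes are transcribed.

3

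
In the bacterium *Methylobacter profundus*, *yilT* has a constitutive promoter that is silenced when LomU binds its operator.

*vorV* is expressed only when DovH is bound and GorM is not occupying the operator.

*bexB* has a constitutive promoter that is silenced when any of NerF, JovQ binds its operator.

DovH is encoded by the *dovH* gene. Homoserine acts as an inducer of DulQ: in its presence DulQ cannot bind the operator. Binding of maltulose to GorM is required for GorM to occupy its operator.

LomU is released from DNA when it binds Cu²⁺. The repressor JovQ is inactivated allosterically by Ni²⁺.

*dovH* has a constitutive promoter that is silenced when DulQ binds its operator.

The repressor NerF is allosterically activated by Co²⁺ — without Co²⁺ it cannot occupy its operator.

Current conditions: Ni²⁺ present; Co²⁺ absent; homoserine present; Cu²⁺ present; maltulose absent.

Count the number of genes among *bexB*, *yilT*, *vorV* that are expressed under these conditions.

3

Co²⁺ is absent, so NerF is inactive.
Ni²⁺ is present, so JovQ is inactive.
With no repressor bound, *bexB* is transcribed.
→ *bexB* is ON.
Cu²⁺ is present, so LomU is inactive.
With no repressor bound, *yilT* is transcribed.
→ *yilT* is ON.
Maltulose is absent, so GorM is inactive.
Homoserine is present, so DulQ is inactive.
With no repressor bound, *dovH* is transcribed.
So DovH is produced and active.
No repressor is bound and DovH is active, so *vorV* is transcribed.
→ *vorV* is ON.
3 of the 3 genes are transcribed.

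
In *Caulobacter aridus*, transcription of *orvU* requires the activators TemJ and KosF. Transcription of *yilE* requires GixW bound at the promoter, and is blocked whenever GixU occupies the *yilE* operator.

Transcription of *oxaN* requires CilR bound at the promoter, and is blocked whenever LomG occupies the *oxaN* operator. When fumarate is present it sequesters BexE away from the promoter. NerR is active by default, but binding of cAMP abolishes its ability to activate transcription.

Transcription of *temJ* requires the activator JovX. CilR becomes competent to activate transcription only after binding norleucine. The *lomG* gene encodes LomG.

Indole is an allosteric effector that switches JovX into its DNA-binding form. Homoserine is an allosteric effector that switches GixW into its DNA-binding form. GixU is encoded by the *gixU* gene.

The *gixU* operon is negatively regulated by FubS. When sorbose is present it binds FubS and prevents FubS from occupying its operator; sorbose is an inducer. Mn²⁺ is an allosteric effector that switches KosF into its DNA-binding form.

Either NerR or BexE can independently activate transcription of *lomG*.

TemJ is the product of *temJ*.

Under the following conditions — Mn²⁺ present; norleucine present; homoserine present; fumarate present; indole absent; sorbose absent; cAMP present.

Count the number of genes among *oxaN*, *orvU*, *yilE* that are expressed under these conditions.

cAMP is present, so NerR is inactive.
Fumarate is present, so BexE is inactive.
No activator is available at the *lomG* promoter, so *lomG* is not transcribed.
So LomG is not produced.
Norleucine is present, so CilR is active.
No repressor is bound and CilR is active, so *oxaN* is transcribed.
→ *oxaN* is ON.
Indole is absent, so JovX is inactive.
Required activator JovX is absent, so *temJ* is not transcribed.
So TemJ is not produced.
Mn²⁺ is present, so KosF is active.
Required activator TemJ is absent, so *orvU* is not transcribed.
→ *orvU* is OFF.
Sorbose is absent, so FubS is active.
With repressor FubS bound, *gixU* is not transcribed.
So GixU is not produced.
Homoserine is present, so GixW is active.
No repressor is bound and GixW is active, so *yilE* is transcribed.
→ *yilE* is ON.
2 of the 3 genes are transcribed.

2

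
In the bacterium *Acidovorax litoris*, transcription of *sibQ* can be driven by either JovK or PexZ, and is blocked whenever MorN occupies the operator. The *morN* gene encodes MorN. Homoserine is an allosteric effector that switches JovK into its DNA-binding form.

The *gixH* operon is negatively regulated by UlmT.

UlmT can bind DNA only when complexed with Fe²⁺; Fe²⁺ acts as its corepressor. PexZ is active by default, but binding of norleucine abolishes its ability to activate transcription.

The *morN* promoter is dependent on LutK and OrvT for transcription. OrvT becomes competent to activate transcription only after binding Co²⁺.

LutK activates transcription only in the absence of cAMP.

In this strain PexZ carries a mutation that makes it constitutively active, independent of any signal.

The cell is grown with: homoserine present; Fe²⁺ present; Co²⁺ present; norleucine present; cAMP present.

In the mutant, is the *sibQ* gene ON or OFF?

ON

Homoserine is present, so JovK is active.
cAMP is present, so LutK is inactive.
Co²⁺ is present, so OrvT is active.
Required activator LutK is absent, so *morN* is not transcribed.
So MorN is not produced.
PexZ is constitutively active in this strain.
Activator JovK is present, so *sibQ* is transcribed.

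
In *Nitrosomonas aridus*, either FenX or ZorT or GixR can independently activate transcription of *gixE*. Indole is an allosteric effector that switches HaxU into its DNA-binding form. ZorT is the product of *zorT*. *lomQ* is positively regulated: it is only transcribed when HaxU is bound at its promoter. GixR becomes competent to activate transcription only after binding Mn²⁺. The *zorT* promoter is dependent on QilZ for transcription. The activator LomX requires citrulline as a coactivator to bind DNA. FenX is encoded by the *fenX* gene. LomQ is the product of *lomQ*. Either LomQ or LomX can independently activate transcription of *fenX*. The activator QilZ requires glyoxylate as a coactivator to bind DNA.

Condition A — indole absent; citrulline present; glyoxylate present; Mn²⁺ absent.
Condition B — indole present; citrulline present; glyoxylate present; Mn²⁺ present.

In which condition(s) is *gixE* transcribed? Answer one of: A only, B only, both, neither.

Condition A:
Indole is absent, so HaxU is inactive.
Required activator HaxU is absent, so *lomQ* is not transcribed.
So LomQ is not produced.
Citrulline is present, so LomX is active.
Activator LomX is present, so *fenX* is transcribed.
So FenX is produced and active.
Glyoxylate is present, so QilZ is active.
No repressor is bound and QilZ is active, so *zorT* is transcribed.
So ZorT is produced and active.
Mn²⁺ is absent, so GixR is inactive.
Activator FenX is present, so *gixE* is transcribed.
→ *gixE* is ON in A.
Condition B:
Indole is present, so HaxU is active.
No repressor is bound and HaxU is active, so *lomQ* is transcribed.
So LomQ is produced and active.
Citrulline is present, so LomX is active.
Activator LomQ is present, so *fenX* is transcribed.
So FenX is produced and active.
Glyoxylate is present, so QilZ is active.
No repressor is bound and QilZ is active, so *zorT* is transcribed.
So ZorT is produced and active.
Mn²⁺ is present, so GixR is active.
Activator FenX is present, so *gixE* is transcribed.
→ *gixE* is ON in B.

both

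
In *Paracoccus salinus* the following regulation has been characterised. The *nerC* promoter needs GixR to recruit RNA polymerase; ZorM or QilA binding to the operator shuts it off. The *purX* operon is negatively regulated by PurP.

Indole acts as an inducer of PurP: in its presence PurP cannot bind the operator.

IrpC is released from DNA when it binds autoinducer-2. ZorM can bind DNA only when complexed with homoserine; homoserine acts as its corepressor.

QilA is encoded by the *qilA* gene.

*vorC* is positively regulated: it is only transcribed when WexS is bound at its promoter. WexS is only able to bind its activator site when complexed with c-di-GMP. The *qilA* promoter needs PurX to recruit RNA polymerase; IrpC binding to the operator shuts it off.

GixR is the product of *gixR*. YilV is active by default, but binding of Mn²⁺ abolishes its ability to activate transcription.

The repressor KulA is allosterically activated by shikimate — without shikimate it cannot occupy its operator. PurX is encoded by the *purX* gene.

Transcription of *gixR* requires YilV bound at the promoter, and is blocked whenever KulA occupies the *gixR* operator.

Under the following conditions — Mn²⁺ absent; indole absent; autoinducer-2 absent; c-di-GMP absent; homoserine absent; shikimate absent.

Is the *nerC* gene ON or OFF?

ON

Homoserine is absent, so ZorM is inactive.
Indole is absent, so PurP is active.
With repressor PurP bound, *purX* is not transcribed.
So PurX is not produced.
Autoinducer-2 is absent, so IrpC is active.
With repressor IrpC bound, *qilA* is not transcribed.
So QilA is not produced.
Shikimate is absent, so KulA is inactive.
Mn²⁺ is absent, so YilV is active.
No repressor is bound and YilV is active, so *gixR* is transcribed.
So GixR is produced and active.
No repressor is bound and GixR is active, so *nerC* is transcribed.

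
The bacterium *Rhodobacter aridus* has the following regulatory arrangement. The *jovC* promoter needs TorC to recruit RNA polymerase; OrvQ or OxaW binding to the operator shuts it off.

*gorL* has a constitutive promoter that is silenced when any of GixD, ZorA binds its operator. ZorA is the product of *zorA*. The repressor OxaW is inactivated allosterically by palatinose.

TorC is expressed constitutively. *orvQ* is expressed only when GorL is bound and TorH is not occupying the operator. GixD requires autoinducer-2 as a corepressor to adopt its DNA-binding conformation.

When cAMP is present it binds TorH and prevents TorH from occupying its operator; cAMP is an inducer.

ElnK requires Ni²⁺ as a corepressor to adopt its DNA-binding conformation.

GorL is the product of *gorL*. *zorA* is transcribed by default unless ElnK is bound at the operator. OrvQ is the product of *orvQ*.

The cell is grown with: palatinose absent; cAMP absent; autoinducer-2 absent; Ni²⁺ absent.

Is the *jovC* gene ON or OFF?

TorC is produced constitutively and is active.
Autoinducer-2 is absent, so GixD is inactive.
Ni²⁺ is absent, so ElnK is inactive.
With no repressor bound, *zorA* is transcribed.
So ZorA is produced and active.
With repressor ZorA bound, *gorL* is not transcribed.
So GorL is not produced.
cAMP is absent, so TorH is active.
With repressor TorH bound, *orvQ* is not transcribed.
So OrvQ is not produced.
Palatinose is absent, so OxaW is active.
With repressor OxaW bound, *jovC* is not transcribed.

OFF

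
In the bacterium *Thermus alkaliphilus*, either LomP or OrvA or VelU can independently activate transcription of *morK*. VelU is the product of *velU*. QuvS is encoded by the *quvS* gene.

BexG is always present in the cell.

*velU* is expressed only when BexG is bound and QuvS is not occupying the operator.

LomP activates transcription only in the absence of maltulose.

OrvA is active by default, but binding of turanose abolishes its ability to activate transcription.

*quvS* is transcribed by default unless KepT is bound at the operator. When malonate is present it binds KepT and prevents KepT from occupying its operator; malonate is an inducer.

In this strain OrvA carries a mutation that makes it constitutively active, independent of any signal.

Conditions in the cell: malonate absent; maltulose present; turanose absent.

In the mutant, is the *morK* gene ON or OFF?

ON

Maltulose is present, so LomP is inactive.
OrvA is constitutively active in this strain.
Malonate is absent, so KepT is active.
With repressor KepT bound, *quvS* is not transcribed.
So QuvS is not produced.
BexG is produced constitutively and is active.
No repressor is bound and BexG is active, so *velU* is transcribed.
So VelU is produced and active.
Activator OrvA is present, so *morK* is transcribed.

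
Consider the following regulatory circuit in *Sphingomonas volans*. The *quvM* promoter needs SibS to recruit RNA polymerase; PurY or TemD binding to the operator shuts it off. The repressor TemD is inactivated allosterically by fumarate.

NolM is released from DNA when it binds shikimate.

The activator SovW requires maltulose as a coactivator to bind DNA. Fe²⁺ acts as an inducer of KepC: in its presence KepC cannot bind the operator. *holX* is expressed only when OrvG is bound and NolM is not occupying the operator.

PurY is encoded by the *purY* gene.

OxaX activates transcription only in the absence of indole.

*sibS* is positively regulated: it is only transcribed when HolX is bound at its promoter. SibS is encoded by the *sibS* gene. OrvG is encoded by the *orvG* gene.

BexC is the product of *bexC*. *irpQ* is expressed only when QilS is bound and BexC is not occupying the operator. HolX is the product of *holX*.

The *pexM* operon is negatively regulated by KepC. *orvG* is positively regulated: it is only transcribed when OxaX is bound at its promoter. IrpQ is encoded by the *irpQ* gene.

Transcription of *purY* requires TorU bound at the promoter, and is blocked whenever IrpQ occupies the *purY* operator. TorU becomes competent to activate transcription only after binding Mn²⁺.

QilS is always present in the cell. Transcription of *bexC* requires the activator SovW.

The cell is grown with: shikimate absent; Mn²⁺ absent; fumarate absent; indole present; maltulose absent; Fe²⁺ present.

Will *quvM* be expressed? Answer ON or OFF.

OFF

QilS is produced constitutively and is active.
Maltulose is absent, so SovW is inactive.
Required activator SovW is absent, so *bexC* is not transcribed.
So BexC is not produced.
No repressor is bound and QilS is active, so *irpQ* is transcribed.
So IrpQ is produced and active.
Mn²⁺ is absent, so TorU is inactive.
With repressor IrpQ bound, *purY* is not transcribed.
So PurY is not produced.
Fumarate is absent, so TemD is active.
Shikimate is absent, so NolM is active.
Indole is present, so OxaX is inactive.
Required activator OxaX is absent, so *orvG* is not transcribed.
So OrvG is not produced.
With repressor NolM bound, *holX* is not transcribed.
So HolX is not produced.
Required activator HolX is absent, so *sibS* is not transcribed.
So SibS is not produced.
With repressor TemD bound, *quvM* is not transcribed.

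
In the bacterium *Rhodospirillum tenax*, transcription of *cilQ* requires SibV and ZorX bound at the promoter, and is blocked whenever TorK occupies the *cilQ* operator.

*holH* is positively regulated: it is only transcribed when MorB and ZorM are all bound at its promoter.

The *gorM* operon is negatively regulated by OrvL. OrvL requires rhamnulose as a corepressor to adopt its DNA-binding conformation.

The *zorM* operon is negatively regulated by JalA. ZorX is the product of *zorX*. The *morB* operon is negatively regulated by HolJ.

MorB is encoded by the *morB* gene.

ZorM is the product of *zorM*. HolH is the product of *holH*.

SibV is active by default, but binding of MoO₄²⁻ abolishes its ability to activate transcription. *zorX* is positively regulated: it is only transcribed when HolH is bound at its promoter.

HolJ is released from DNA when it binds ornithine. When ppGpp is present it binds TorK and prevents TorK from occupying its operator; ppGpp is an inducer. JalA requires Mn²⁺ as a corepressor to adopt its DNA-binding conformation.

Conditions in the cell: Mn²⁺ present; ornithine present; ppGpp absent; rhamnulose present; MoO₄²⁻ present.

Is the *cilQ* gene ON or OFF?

MoO₄²⁻ is present, so SibV is inactive.
Ornithine is present, so HolJ is inactive.
With no repressor bound, *morB* is transcribed.
So MorB is produced and active.
Mn²⁺ is present, so JalA is active.
With repressor JalA bound, *zorM* is not transcribed.
So ZorM is not produced.
Required activator ZorM is absent, so *holH* is not transcribed.
So HolH is not produced.
Required activator HolH is absent, so *zorX* is not transcribed.
So ZorX is not produced.
ppGpp is absent, so TorK is active.
With repressor TorK bound, *cilQ* is not transcribed.

OFF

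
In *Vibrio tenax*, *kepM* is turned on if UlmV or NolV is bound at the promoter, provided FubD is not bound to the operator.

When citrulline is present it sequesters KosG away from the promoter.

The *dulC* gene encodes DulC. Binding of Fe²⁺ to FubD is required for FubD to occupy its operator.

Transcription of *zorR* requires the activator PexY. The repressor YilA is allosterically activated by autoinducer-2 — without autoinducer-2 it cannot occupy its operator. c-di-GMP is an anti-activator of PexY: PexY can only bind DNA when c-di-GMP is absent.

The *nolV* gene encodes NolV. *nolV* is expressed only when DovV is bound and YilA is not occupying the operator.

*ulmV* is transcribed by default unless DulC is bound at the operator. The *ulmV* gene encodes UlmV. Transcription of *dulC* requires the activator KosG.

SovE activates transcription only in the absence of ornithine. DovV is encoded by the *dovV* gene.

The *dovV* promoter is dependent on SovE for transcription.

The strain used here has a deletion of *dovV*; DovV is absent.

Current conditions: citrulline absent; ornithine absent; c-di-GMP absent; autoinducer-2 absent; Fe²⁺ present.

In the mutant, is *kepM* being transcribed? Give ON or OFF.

Fe²⁺ is present, so FubD is active.
Citrulline is absent, so KosG is active.
No repressor is bound and KosG is active, so *dulC* is transcribed.
So DulC is produced and active.
With repressor DulC bound, *ulmV* is not transcribed.
So UlmV is not produced.
DovV is non-functional in this strain, so it has no effect.
Autoinducer-2 is absent, so YilA is inactive.
Required activator DovV is absent, so *nolV* is not transcribed.
So NolV is not produced.
With repressor FubD bound, *kepM* is not transcribed.

OFF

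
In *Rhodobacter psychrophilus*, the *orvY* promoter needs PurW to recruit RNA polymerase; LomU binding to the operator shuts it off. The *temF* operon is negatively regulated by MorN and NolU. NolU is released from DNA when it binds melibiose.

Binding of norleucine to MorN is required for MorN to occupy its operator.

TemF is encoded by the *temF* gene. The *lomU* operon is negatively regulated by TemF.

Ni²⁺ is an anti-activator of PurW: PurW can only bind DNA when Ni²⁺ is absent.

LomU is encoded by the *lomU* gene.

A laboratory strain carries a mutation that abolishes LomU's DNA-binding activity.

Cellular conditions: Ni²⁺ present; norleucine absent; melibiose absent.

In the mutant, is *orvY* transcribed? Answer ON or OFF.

OFF

LomU is non-functional in this strain, so it has no effect.
Ni²⁺ is present, so PurW is inactive.
Required activator PurW is absent, so *orvY* is not transcribed.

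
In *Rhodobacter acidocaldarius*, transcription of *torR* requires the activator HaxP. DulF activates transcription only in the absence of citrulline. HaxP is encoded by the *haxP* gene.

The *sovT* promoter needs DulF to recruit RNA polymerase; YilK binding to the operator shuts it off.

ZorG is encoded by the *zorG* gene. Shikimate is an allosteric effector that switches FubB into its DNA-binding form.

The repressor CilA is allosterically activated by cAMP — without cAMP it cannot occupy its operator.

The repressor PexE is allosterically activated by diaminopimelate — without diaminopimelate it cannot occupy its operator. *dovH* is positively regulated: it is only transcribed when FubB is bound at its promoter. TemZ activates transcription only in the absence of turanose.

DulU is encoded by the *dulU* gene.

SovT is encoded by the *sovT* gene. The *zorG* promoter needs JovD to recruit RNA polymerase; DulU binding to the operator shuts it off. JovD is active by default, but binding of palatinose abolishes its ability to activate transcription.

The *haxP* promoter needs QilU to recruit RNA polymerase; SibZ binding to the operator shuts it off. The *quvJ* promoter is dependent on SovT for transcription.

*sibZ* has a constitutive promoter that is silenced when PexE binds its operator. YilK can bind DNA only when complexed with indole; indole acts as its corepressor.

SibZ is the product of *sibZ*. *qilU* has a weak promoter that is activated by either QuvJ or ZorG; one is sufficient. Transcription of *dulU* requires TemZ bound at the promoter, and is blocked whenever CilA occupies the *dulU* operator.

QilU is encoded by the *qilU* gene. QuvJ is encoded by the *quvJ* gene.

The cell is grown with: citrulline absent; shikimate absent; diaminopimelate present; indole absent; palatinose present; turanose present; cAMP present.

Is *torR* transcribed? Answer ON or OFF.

ON

Indole is absent, so YilK is inactive.
Citrulline is absent, so DulF is active.
No repressor is bound and DulF is active, so *sovT* is transcribed.
So SovT is produced and active.
No repressor is bound and SovT is active, so *quvJ* is transcribed.
So QuvJ is produced and active.
Turanose is present, so TemZ is inactive.
cAMP is present, so CilA is active.
With repressor CilA bound, *dulU* is not transcribed.
So DulU is not produced.
Palatinose is present, so JovD is inactive.
Required activator JovD is absent, so *zorG* is not transcribed.
So ZorG is not produced.
Activator QuvJ is present, so *qilU* is transcribed.
So QilU is produced and active.
Diaminopimelate is present, so PexE is active.
With repressor PexE bound, *sibZ* is not transcribed.
So SibZ is not produced.
No repressor is bound and QilU is active, so *haxP* is transcribed.
So HaxP is produced and active.
No repressor is bound and HaxP is active, so *torR* is transcribed.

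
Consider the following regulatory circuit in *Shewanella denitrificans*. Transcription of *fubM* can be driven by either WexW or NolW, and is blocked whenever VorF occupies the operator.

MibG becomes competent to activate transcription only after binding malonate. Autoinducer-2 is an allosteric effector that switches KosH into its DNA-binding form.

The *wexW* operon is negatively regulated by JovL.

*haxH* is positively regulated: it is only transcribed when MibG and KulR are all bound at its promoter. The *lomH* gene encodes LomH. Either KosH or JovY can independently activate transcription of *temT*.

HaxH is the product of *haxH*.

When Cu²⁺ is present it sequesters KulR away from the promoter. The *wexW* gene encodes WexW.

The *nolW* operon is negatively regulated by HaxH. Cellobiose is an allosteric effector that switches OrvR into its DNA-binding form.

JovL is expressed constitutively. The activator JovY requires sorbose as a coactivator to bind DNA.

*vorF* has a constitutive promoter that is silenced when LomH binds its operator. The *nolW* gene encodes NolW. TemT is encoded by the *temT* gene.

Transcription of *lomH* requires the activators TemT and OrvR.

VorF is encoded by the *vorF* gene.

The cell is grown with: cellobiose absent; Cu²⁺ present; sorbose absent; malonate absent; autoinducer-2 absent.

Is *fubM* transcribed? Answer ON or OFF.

OFF

JovL is produced constitutively and is active.
With repressor JovL bound, *wexW* is not transcribed.
So WexW is not produced.
Malonate is absent, so MibG is inactive.
Cu²⁺ is present, so KulR is inactive.
Required activator MibG is absent, so *haxH* is not transcribed.
So HaxH is not produced.
With no repressor bound, *nolW* is transcribed.
So NolW is produced and active.
Autoinducer-2 is absent, so KosH is inactive.
Sorbose is absent, so JovY is inactive.
No activator is available at the *temT* promoter, so *temT* is not transcribed.
So TemT is not produced.
Cellobiose is absent, so OrvR is inactive.
Required activator TemT is absent, so *lomH* is not transcribed.
So LomH is not produced.
With no repressor bound, *vorF* is transcribed.
So VorF is produced and active.
With repressor VorF bound, *fubM* is not transcribed.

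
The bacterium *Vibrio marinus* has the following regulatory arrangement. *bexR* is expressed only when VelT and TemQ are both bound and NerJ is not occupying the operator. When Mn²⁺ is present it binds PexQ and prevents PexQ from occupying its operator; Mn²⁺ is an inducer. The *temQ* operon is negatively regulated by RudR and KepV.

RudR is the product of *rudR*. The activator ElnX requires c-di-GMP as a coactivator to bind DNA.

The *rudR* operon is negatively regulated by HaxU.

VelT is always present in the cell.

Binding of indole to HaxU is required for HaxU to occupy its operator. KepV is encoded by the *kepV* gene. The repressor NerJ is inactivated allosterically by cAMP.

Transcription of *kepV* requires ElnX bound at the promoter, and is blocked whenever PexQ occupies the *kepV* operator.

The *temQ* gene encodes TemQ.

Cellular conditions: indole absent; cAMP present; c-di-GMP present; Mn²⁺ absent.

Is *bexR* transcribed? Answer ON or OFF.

VelT is produced constitutively and is active.
Indole is absent, so HaxU is inactive.
With no repressor bound, *rudR* is transcribed.
So RudR is produced and active.
Mn²⁺ is absent, so PexQ is active.
c-di-GMP is present, so ElnX is active.
With repressor PexQ bound, *kepV* is not transcribed.
So KepV is not produced.
With repressor RudR bound, *temQ* is not transcribed.
So TemQ is not produced.
cAMP is present, so NerJ is inactive.
Required activator TemQ is absent, so *bexR* is not transcribed.

OFF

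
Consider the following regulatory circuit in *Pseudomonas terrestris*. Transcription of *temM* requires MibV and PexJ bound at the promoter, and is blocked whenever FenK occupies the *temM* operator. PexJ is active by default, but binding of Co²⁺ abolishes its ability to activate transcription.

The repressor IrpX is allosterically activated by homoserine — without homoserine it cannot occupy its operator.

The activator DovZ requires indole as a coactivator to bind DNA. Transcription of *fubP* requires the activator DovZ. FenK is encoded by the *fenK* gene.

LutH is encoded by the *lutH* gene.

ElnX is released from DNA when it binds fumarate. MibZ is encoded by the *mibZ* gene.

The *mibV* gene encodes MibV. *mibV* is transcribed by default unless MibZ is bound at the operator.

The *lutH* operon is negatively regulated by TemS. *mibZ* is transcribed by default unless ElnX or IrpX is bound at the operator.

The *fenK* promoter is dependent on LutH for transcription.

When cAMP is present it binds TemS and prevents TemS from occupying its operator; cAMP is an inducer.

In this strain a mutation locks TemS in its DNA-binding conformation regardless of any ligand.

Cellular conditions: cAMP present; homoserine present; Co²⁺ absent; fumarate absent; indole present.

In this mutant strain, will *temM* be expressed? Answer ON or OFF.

ON

Fumarate is absent, so ElnX is active.
Homoserine is present, so IrpX is active.
With repressor ElnX bound, *mibZ* is not transcribed.
So MibZ is not produced.
With no repressor bound, *mibV* is transcribed.
So MibV is produced and active.
TemS is constitutively active in this strain.
With repressor TemS bound, *lutH* is not transcribed.
So LutH is not produced.
Required activator LutH is absent, so *fenK* is not transcribed.
So FenK is not produced.
Co²⁺ is absent, so PexJ is active.
No repressor is bound and MibV and PexJ are active, so *temM* is transcribed.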